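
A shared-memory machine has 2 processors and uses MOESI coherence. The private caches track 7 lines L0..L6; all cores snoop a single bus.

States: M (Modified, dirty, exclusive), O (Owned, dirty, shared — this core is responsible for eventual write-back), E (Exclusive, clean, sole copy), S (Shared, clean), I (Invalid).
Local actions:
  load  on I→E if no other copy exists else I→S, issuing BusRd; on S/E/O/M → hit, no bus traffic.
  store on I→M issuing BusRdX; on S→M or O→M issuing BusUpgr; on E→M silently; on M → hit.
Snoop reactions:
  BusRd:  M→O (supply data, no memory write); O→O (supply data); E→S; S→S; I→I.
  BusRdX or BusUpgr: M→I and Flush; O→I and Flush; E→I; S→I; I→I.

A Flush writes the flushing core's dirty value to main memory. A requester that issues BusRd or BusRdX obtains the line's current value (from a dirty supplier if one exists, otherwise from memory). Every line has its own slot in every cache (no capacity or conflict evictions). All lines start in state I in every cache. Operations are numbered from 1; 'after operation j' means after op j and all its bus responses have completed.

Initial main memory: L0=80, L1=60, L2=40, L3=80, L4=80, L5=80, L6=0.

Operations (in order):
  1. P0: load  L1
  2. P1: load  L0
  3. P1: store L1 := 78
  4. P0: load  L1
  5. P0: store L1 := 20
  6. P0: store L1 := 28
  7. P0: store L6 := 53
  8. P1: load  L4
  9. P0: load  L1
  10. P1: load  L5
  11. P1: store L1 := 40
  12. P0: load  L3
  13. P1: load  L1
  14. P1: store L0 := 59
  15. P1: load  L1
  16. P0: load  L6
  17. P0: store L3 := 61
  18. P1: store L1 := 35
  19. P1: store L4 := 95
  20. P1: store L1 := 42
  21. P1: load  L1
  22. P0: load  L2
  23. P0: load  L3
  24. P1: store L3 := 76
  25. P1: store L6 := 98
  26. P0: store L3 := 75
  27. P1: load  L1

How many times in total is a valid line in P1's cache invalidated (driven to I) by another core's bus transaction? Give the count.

invalidations = 2

  op1 P0: load  L1 → E/I on L1; bus BusRd; mem=60
  op2 P1: load  L0 → I/E on L0; bus BusRd; mem=80
  op3 P1: store L1 := 78 → I/M on L1; bus BusRdX; mem=60
  op4 P0: load  L1 → S/O on L1; bus BusRd; mem=60
  op5 P0: store L1 := 20 → M/I on L1; bus BusUpgr Flush; mem=78
  op6 P0: store L1 := 28 → M/I on L1; bus (none); mem=78
  op7 P0: store L6 := 53 → M/I on L6; bus BusRdX; mem=0
  op8 P1: load  L4 → I/E on L4; bus BusRd; mem=80
  op9 P0: load  L1 → M/I on L1; bus (none); mem=78
  op10 P1: load  L5 → I/E on L5; bus BusRd; mem=80
  op11 P1: store L1 := 40 → I/M on L1; bus BusRdX Flush; mem=28
  op12 P0: load  L3 → E/I on L3; bus BusRd; mem=80
  op13 P1: load  L1 → I/M on L1; bus (none); mem=28
  op14 P1: store L0 := 59 → I/M on L0; bus (none); mem=80
  op15 P1: load  L1 → I/M on L1; bus (none); mem=28
  op16 P0: load  L6 → M/I on L6; bus (none); mem=0
  op17 P0: store L3 := 61 → M/I on L3; bus (none); mem=80
  op18 P1: store L1 := 35 → I/M on L1; bus (none); mem=28
  op19 P1: store L4 := 95 → I/M on L4; bus (none); mem=80
  op20 P1: store L1 := 42 → I/M on L1; bus (none); mem=28
  op21 P1: load  L1 → I/M on L1; bus (none); mem=28
  op22 P0: load  L2 → E/I on L2; bus BusRd; mem=40
  op23 P0: load  L3 → M/I on L3; bus (none); mem=80
  op24 P1: store L3 := 76 → I/M on L3; bus BusRdX Flush; mem=61
  op25 P1: store L6 := 98 → I/M on L6; bus BusRdX Flush; mem=53
  op26 P0: store L3 := 75 → M/I on L3; bus BusRdX Flush; mem=76
  op27 P1: load  L1 → I/M on L1; bus (none); mem=28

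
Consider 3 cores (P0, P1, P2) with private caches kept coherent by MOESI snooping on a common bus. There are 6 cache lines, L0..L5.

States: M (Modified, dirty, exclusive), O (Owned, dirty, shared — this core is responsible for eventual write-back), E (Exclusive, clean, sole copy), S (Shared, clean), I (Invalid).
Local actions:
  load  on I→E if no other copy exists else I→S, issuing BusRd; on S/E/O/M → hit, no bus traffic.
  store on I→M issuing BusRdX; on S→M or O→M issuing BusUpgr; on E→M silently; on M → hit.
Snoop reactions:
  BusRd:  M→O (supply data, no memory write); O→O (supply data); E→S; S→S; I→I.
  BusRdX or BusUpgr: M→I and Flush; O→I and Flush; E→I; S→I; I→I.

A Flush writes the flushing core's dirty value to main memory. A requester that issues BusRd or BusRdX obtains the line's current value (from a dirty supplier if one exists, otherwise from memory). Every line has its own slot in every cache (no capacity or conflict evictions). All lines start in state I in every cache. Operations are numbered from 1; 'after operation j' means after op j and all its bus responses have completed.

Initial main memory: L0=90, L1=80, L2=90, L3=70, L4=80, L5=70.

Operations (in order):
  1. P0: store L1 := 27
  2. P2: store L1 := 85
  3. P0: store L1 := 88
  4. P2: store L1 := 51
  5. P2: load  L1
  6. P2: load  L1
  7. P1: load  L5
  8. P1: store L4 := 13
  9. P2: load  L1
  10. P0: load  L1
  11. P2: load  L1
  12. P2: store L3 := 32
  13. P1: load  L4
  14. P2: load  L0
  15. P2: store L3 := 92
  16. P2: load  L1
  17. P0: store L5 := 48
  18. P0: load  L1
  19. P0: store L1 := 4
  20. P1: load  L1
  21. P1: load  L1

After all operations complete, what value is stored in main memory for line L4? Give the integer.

memory[L4] = 80

1. P0: store L1 := 27  bus=[BusRdX]  L1: P0=M P1=I P2=I  mem[L1]=80
2. P2: store L1 := 85  bus=[BusRdX,Flush]  L1: P0=I P1=I P2=M  mem[L1]=27
3. P0: store L1 := 88  bus=[BusRdX,Flush]  L1: P0=M P1=I P2=I  mem[L1]=85
4. P2: store L1 := 51  bus=[BusRdX,Flush]  L1: P0=I P1=I P2=M  mem[L1]=88
5. P2: load  L1  bus=[-]  L1: P0=I P1=I P2=M  mem[L1]=88
6. P2: load  L1  bus=[-]  L1: P0=I P1=I P2=M  mem[L1]=88
7. P1: load  L5  bus=[BusRd]  L5: P0=I P1=E P2=I  mem[L5]=70
8. P1: store L4 := 13  bus=[BusRdX]  L4: P0=I P1=M P2=I  mem[L4]=80
9. P2: load  L1  bus=[-]  L1: P0=I P1=I P2=M  mem[L1]=88
10. P0: load  L1  bus=[BusRd]  L1: P0=S P1=I P2=O  mem[L1]=88
11. P2: load  L1  bus=[-]  L1: P0=S P1=I P2=O  mem[L1]=88
12. P2: store L3 := 32  bus=[BusRdX]  L3: P0=I P1=I P2=M  mem[L3]=70
13. P1: load  L4  bus=[-]  L4: P0=I P1=M P2=I  mem[L4]=80
14. P2: load  L0  bus=[BusRd]  L0: P0=I P1=I P2=E  mem[L0]=90
15. P2: store L3 := 92  bus=[-]  L3: P0=I P1=I P2=M  mem[L3]=70
16. P2: load  L1  bus=[-]  L1: P0=S P1=I P2=O  mem[L1]=88
17. P0: store L5 := 48  bus=[BusRdX]  L5: P0=M P1=I P2=I  mem[L5]=70
18. P0: load  L1  bus=[-]  L1: P0=S P1=I P2=O  mem[L1]=88
19. P0: store L1 := 4  bus=[BusUpgr,Flush]  L1: P0=M P1=I P2=I  mem[L1]=51
20. P1: load  L1  bus=[BusRd]  L1: P0=O P1=S P2=I  mem[L1]=51
21. P1: load  L1  bus=[-]  L1: P0=O P1=S P2=I  mem[L1]=51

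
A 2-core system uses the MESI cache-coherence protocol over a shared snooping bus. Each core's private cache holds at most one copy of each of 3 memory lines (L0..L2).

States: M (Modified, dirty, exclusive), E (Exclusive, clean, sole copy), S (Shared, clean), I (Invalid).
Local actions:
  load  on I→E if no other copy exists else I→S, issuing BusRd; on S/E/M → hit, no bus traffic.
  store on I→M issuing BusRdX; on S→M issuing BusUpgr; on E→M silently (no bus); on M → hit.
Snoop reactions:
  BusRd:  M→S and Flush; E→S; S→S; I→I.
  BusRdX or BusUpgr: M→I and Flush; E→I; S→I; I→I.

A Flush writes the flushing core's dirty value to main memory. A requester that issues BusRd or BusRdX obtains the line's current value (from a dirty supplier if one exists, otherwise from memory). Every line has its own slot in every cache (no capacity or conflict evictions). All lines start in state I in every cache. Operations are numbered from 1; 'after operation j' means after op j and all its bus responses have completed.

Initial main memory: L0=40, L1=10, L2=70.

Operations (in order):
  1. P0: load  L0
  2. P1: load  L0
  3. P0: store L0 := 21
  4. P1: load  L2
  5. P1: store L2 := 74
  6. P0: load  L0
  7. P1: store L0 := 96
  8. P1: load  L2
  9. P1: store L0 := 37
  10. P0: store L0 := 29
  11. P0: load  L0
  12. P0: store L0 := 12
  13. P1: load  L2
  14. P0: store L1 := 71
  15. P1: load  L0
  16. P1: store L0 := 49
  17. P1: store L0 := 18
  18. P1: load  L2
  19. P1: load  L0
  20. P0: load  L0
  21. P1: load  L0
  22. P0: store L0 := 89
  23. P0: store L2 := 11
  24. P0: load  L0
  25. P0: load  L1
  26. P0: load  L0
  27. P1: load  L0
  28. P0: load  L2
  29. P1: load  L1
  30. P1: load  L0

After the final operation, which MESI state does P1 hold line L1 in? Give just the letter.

state = S

  op1 P0: load  L0 → E/I on L0; bus BusRd; mem=40
  op2 P1: load  L0 → S/S on L0; bus BusRd; mem=40
  op3 P0: store L0 := 21 → M/I on L0; bus BusUpgr; mem=40
  op4 P1: load  L2 → I/E on L2; bus BusRd; mem=70
  op5 P1: store L2 := 74 → I/M on L2; bus (none); mem=70
  op6 P0: load  L0 → M/I on L0; bus (none); mem=40
  op7 P1: store L0 := 96 → I/M on L0; bus BusRdX Flush; mem=21
  op8 P1: load  L2 → I/M on L2; bus (none); mem=70
  op9 P1: store L0 := 37 → I/M on L0; bus (none); mem=21
  op10 P0: store L0 := 29 → M/I on L0; bus BusRdX Flush; mem=37
  op11 P0: load  L0 → M/I on L0; bus (none); mem=37
  op12 P0: store L0 := 12 → M/I on L0; bus (none); mem=37
  op13 P1: load  L2 → I/M on L2; bus (none); mem=70
  op14 P0: store L1 := 71 → M/I on L1; bus BusRdX; mem=10
  op15 P1: load  L0 → S/S on L0; bus BusRd Flush; mem=12
  op16 P1: store L0 := 49 → I/M on L0; bus BusUpgr; mem=12
  op17 P1: store L0 := 18 → I/M on L0; bus (none); mem=12
  op18 P1: load  L2 → I/M on L2; bus (none); mem=70
  op19 P1: load  L0 → I/M on L0; bus (none); mem=12
  op20 P0: load  L0 → S/S on L0; bus BusRd Flush; mem=18
  op21 P1: load  L0 → S/S on L0; bus (none); mem=18
  op22 P0: store L0 := 89 → M/I on L0; bus BusUpgr; mem=18
  op23 P0: store L2 := 11 → M/I on L2; bus BusRdX Flush; mem=74
  op24 P0: load  L0 → M/I on L0; bus (none); mem=18
  op25 P0: load  L1 → M/I on L1; bus (none); mem=10
  op26 P0: load  L0 → M/I on L0; bus (none); mem=18
  op27 P1: load  L0 → S/S on L0; bus BusRd Flush; mem=89
  op28 P0: load  L2 → M/I on L2; bus (none); mem=74
  op29 P1: load  L1 → S/S on L1; bus BusRd Flush; mem=71
  op30 P1: load  L0 → S/S on L0; bus (none); mem=89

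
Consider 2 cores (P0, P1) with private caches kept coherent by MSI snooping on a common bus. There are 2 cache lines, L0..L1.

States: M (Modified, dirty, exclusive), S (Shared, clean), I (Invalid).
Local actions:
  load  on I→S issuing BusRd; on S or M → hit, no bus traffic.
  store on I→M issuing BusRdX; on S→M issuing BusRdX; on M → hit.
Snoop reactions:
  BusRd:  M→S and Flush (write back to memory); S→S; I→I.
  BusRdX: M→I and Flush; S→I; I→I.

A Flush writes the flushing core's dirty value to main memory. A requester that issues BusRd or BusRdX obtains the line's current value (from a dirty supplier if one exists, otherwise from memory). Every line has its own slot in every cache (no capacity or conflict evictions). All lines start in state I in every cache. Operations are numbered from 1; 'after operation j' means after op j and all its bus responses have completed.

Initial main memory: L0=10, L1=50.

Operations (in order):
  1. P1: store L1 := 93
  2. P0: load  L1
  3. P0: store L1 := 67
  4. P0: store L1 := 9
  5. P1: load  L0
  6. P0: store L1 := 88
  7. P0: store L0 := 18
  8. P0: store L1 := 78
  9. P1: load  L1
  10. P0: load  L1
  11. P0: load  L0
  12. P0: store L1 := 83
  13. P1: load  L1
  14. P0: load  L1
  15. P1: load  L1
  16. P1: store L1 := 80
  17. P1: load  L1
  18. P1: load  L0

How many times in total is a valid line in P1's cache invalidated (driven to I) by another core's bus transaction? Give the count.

invalidations = 3

[1] P1: store L1 := 93 | P0:I, P1:M(93) | bus: BusRdX
[2] P0: load  L1 | P0:S(93), P1:S(93) | bus: BusRd,Flush
[3] P0: store L1 := 67 | P0:M(67), P1:I | bus: BusRdX
[4] P0: store L1 := 9 | P0:M(9), P1:I | bus: none
[5] P1: load  L0 | P0:I, P1:S(10) | bus: BusRd
[6] P0: store L1 := 88 | P0:M(88), P1:I | bus: none
[7] P0: store L0 := 18 | P0:M(18), P1:I | bus: BusRdX
[8] P0: store L1 := 78 | P0:M(78), P1:I | bus: none
[9] P1: load  L1 | P0:S(78), P1:S(78) | bus: BusRd,Flush
[10] P0: load  L1 | P0:S(78), P1:S(78) | bus: none
[11] P0: load  L0 | P0:M(18), P1:I | bus: none
[12] P0: store L1 := 83 | P0:M(83), P1:I | bus: BusRdX
[13] P1: load  L1 | P0:S(83), P1:S(83) | bus: BusRd,Flush
[14] P0: load  L1 | P0:S(83), P1:S(83) | bus: none
[15] P1: load  L1 | P0:S(83), P1:S(83) | bus: none
[16] P1: store L1 := 80 | P0:I, P1:M(80) | bus: BusRdX
[17] P1: load  L1 | P0:I, P1:M(80) | bus: none
[18] P1: load  L0 | P0:S(18), P1:S(18) | bus: BusRd,Flush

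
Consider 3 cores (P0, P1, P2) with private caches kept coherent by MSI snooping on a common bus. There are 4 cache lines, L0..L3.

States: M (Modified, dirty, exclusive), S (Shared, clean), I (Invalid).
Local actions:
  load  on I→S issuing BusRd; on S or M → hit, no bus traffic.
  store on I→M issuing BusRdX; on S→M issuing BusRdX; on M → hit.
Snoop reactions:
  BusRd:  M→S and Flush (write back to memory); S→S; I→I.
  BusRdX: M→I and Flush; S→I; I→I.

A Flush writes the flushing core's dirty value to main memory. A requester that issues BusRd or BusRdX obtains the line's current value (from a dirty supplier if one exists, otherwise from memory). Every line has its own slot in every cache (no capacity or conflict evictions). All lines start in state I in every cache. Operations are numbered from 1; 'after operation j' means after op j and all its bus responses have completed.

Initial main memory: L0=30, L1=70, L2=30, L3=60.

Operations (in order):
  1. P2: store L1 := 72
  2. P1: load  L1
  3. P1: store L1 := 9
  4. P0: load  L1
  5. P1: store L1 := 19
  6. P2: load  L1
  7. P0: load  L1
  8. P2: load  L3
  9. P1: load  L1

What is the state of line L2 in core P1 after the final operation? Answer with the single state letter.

state = I

[1] P2: store L1 := 72 | P0:I, P1:I, P2:M(72) | bus: BusRdX
[2] P1: load  L1 | P0:I, P1:S(72), P2:S(72) | bus: BusRd,Flush
[3] P1: store L1 := 9 | P0:I, P1:M(9), P2:I | bus: BusRdX
[4] P0: load  L1 | P0:S(9), P1:S(9), P2:I | bus: BusRd,Flush
[5] P1: store L1 := 19 | P0:I, P1:M(19), P2:I | bus: BusRdX
[6] P2: load  L1 | P0:I, P1:S(19), P2:S(19) | bus: BusRd,Flush
[7] P0: load  L1 | P0:S(19), P1:S(19), P2:S(19) | bus: BusRd
[8] P2: load  L3 | P0:I, P1:I, P2:S(60) | bus: BusRd
[9] P1: load  L1 | P0:S(19), P1:S(19), P2:S(19) | bus: none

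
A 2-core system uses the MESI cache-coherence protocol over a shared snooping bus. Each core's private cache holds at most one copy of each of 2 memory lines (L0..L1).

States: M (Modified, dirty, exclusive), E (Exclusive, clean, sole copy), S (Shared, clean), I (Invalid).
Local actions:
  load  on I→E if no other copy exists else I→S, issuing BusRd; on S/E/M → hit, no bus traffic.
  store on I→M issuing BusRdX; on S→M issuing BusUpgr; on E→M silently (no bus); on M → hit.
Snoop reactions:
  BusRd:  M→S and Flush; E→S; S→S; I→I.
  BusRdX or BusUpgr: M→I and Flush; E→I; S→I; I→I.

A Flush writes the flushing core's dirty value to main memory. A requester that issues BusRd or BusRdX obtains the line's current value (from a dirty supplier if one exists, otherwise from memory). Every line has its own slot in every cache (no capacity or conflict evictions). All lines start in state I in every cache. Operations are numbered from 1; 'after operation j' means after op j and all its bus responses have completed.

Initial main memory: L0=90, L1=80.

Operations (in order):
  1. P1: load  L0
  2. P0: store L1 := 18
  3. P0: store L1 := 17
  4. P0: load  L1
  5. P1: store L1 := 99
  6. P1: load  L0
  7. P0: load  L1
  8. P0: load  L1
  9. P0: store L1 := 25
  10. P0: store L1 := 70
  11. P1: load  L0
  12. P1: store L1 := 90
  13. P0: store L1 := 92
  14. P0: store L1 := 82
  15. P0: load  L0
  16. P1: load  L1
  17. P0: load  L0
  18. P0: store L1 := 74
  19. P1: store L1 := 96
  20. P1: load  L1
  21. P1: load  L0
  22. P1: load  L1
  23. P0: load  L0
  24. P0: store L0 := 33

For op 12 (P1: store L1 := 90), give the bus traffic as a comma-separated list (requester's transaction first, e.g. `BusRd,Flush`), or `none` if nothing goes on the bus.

  op1 P1: load  L0 → I/E on L0; bus BusRd; mem=90
  op2 P0: store L1 := 18 → M/I on L1; bus BusRdX; mem=80
  op3 P0: store L1 := 17 → M/I on L1; bus (none); mem=80
  op4 P0: load  L1 → M/I on L1; bus (none); mem=80
  op5 P1: store L1 := 99 → I/M on L1; bus BusRdX Flush; mem=17
  op6 P1: load  L0 → I/E on L0; bus (none); mem=90
  op7 P0: load  L1 → S/S on L1; bus BusRd Flush; mem=99
  op8 P0: load  L1 → S/S on L1; bus (none); mem=99
  op9 P0: store L1 := 25 → M/I on L1; bus BusUpgr; mem=99
  op10 P0: store L1 := 70 → M/I on L1; bus (none); mem=99
  op11 P1: load  L0 → I/E on L0; bus (none); mem=90
  op12 P1: store L1 := 90 → I/M on L1; bus BusRdX Flush; mem=70
  op13 P0: store L1 := 92 → M/I on L1; bus BusRdX Flush; mem=90
  op14 P0: store L1 := 82 → M/I on L1; bus (none); mem=90
  op15 P0: load  L0 → S/S on L0; bus BusRd; mem=90
  op16 P1: load  L1 → S/S on L1; bus BusRd Flush; mem=82
  op17 P0: load  L0 → S/S on L0; bus (none); mem=90
  op18 P0: store L1 := 74 → M/I on L1; bus BusUpgr; mem=82
  op19 P1: store L1 := 96 → I/M on L1; bus BusRdX Flush; mem=74
  op20 P1: load  L1 → I/M on L1; bus (none); mem=74
  op21 P1: load  L0 → S/S on L0; bus (none); mem=90
  op22 P1: load  L1 → I/M on L1; bus (none); mem=74
  op23 P0: load  L0 → S/S on L0; bus (none); mem=90
  op24 P0: store L0 := 33 → M/I on L0; bus BusUpgr; mem=90

bus = BusRdX,Flush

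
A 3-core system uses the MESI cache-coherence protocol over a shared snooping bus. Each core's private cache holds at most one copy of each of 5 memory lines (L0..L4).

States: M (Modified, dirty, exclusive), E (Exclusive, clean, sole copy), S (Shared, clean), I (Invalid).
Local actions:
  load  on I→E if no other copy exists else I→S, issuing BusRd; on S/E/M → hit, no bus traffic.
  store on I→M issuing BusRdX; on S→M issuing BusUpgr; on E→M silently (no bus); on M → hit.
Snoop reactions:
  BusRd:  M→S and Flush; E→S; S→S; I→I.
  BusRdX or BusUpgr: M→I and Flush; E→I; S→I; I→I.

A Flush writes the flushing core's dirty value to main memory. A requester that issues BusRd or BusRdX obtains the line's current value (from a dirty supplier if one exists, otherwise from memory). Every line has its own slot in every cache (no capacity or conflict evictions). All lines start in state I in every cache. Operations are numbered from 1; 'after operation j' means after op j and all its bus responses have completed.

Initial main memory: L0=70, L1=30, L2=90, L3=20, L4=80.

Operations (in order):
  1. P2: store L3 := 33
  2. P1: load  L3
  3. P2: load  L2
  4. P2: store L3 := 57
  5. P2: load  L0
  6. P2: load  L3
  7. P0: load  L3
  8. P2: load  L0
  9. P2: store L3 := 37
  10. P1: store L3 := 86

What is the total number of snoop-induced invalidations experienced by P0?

invalidations = 1

step 1: P2: store L3 := 33  ⟶  IIM  (L3)  txn=BusRdX  M[L3]=20
step 2: P1: load  L3  ⟶  ISS  (L3)  txn=BusRd+Flush  M[L3]=33
step 3: P2: load  L2  ⟶  IIE  (L2)  txn=BusRd  M[L2]=90
step 4: P2: store L3 := 57  ⟶  IIM  (L3)  txn=BusUpgr  M[L3]=33
step 5: P2: load  L0  ⟶  IIE  (L0)  txn=BusRd  M[L0]=70
step 6: P2: load  L3  ⟶  IIM  (L3)  txn=∅  M[L3]=33
step 7: P0: load  L3  ⟶  SIS  (L3)  txn=BusRd+Flush  M[L3]=57
step 8: P2: load  L0  ⟶  IIE  (L0)  txn=∅  M[L0]=70
step 9: P2: store L3 := 37  ⟶  IIM  (L3)  txn=BusUpgr  M[L3]=57
step 10: P1: store L3 := 86  ⟶  IMI  (L3)  txn=BusRdX+Flush  M[L3]=37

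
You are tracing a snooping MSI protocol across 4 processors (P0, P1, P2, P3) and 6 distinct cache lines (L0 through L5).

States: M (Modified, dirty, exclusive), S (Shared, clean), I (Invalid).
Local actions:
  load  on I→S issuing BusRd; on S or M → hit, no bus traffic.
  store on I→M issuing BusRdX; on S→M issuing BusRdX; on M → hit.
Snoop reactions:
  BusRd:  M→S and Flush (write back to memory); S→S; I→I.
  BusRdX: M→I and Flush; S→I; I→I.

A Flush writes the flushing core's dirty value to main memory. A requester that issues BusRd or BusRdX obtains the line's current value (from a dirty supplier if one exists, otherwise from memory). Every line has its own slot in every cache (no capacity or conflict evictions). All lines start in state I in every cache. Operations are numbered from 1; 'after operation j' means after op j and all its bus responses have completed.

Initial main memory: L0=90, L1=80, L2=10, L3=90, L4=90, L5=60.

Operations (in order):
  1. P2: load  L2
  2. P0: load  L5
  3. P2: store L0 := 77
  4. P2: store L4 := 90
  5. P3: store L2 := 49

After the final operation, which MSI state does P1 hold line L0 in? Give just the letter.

state = I

  op1 P2: load  L2 → I/I/S/I on L2; bus BusRd; mem=10
  op2 P0: load  L5 → S/I/I/I on L5; bus BusRd; mem=60
  op3 P2: store L0 := 77 → I/I/M/I on L0; bus BusRdX; mem=90
  op4 P2: store L4 := 90 → I/I/M/I on L4; bus BusRdX; mem=90
  op5 P3: store L2 := 49 → I/I/I/M on L2; bus BusRdX; mem=10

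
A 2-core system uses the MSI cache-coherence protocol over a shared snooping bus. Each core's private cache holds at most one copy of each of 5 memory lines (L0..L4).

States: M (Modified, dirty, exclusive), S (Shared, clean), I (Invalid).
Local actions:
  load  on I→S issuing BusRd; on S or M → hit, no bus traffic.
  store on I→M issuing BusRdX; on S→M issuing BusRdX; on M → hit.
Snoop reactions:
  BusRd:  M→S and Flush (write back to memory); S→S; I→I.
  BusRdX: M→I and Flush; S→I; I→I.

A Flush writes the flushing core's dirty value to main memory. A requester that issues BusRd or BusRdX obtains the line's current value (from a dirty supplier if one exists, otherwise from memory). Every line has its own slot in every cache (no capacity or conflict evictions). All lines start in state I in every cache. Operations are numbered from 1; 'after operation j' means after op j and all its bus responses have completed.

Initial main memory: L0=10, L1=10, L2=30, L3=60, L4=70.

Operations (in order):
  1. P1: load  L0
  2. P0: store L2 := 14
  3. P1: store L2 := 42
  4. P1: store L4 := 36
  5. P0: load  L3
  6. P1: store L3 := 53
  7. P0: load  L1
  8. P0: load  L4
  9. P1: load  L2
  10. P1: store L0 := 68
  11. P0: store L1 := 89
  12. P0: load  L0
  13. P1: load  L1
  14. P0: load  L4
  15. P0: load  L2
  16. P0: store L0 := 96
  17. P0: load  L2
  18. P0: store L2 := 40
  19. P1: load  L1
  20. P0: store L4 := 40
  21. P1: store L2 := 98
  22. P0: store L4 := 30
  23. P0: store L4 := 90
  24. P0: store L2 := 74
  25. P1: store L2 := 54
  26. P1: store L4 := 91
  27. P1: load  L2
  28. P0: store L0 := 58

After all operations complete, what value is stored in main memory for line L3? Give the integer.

  op1 P1: load  L0 → I/S on L0; bus BusRd; mem=10
  op2 P0: store L2 := 14 → M/I on L2; bus BusRdX; mem=30
  op3 P1: store L2 := 42 → I/M on L2; bus BusRdX Flush; mem=14
  op4 P1: store L4 := 36 → I/M on L4; bus BusRdX; mem=70
  op5 P0: load  L3 → S/I on L3; bus BusRd; mem=60
  op6 P1: store L3 := 53 → I/M on L3; bus BusRdX; mem=60
  op7 P0: load  L1 → S/I on L1; bus BusRd; mem=10
  op8 P0: load  L4 → S/S on L4; bus BusRd Flush; mem=36
  op9 P1: load  L2 → I/M on L2; bus (none); mem=14
  op10 P1: store L0 := 68 → I/M on L0; bus BusRdX; mem=10
  op11 P0: store L1 := 89 → M/I on L1; bus BusRdX; mem=10
  op12 P0: load  L0 → S/S on L0; bus BusRd Flush; mem=68
  op13 P1: load  L1 → S/S on L1; bus BusRd Flush; mem=89
  op14 P0: load  L4 → S/S on L4; bus (none); mem=36
  op15 P0: load  L2 → S/S on L2; bus BusRd Flush; mem=42
  op16 P0: store L0 := 96 → M/I on L0; bus BusRdX; mem=68
  op17 P0: load  L2 → S/S on L2; bus (none); mem=42
  op18 P0: store L2 := 40 → M/I on L2; bus BusRdX; mem=42
  op19 P1: load  L1 → S/S on L1; bus (none); mem=89
  op20 P0: store L4 := 40 → M/I on L4; bus BusRdX; mem=36
  op21 P1: store L2 := 98 → I/M on L2; bus BusRdX Flush; mem=40
  op22 P0: store L4 := 30 → M/I on L4; bus (none); mem=36
  op23 P0: store L4 := 90 → M/I on L4; bus (none); mem=36
  op24 P0: store L2 := 74 → M/I on L2; bus BusRdX Flush; mem=98
  op25 P1: store L2 := 54 → I/M on L2; bus BusRdX Flush; mem=74
  op26 P1: store L4 := 91 → I/M on L4; bus BusRdX Flush; mem=90
  op27 P1: load  L2 → I/M on L2; bus (none); mem=74
  op28 P0: store L0 := 58 → M/I on L0; bus (none); mem=68

memory[L3] = 60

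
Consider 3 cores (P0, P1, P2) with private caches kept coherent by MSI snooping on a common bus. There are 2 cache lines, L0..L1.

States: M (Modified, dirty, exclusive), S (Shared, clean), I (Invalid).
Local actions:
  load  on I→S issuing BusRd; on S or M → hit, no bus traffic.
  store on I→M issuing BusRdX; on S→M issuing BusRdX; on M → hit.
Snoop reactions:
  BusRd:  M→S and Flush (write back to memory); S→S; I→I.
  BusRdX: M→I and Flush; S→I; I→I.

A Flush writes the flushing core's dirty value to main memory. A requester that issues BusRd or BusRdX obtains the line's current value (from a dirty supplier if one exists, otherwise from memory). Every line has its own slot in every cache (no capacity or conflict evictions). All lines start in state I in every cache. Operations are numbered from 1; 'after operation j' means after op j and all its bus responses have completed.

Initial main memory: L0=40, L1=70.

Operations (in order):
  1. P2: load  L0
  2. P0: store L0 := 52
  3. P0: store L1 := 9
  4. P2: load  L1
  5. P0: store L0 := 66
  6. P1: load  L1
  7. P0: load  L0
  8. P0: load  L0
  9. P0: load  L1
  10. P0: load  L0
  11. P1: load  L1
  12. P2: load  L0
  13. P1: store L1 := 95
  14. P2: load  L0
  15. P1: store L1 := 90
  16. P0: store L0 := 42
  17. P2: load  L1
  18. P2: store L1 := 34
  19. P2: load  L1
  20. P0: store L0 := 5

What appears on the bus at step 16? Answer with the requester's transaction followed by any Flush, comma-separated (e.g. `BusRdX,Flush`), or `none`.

bus = BusRdX

  op1 P2: load  L0 → I/I/S on L0; bus BusRd; mem=40
  op2 P0: store L0 := 52 → M/I/I on L0; bus BusRdX; mem=40
  op3 P0: store L1 := 9 → M/I/I on L1; bus BusRdX; mem=70
  op4 P2: load  L1 → S/I/S on L1; bus BusRd Flush; mem=9
  op5 P0: store L0 := 66 → M/I/I on L0; bus (none); mem=40
  op6 P1: load  L1 → S/S/S on L1; bus BusRd; mem=9
  op7 P0: load  L0 → M/I/I on L0; bus (none); mem=40
  op8 P0: load  L0 → M/I/I on L0; bus (none); mem=40
  op9 P0: load  L1 → S/S/S on L1; bus (none); mem=9
  op10 P0: load  L0 → M/I/I on L0; bus (none); mem=40
  op11 P1: load  L1 → S/S/S on L1; bus (none); mem=9
  op12 P2: load  L0 → S/I/S on L0; bus BusRd Flush; mem=66
  op13 P1: store L1 := 95 → I/M/I on L1; bus BusRdX; mem=9
  op14 P2: load  L0 → S/I/S on L0; bus (none); mem=66
  op15 P1: store L1 := 90 → I/M/I on L1; bus (none); mem=9
  op16 P0: store L0 := 42 → M/I/I on L0; bus BusRdX; mem=66
  op17 P2: load  L1 → I/S/S on L1; bus BusRd Flush; mem=90
  op18 P2: store L1 := 34 → I/I/M on L1; bus BusRdX; mem=90
  op19 P2: load  L1 → I/I/M on L1; bus (none); mem=90
  op20 P0: store L0 := 5 → M/I/I on L0; bus (none); mem=66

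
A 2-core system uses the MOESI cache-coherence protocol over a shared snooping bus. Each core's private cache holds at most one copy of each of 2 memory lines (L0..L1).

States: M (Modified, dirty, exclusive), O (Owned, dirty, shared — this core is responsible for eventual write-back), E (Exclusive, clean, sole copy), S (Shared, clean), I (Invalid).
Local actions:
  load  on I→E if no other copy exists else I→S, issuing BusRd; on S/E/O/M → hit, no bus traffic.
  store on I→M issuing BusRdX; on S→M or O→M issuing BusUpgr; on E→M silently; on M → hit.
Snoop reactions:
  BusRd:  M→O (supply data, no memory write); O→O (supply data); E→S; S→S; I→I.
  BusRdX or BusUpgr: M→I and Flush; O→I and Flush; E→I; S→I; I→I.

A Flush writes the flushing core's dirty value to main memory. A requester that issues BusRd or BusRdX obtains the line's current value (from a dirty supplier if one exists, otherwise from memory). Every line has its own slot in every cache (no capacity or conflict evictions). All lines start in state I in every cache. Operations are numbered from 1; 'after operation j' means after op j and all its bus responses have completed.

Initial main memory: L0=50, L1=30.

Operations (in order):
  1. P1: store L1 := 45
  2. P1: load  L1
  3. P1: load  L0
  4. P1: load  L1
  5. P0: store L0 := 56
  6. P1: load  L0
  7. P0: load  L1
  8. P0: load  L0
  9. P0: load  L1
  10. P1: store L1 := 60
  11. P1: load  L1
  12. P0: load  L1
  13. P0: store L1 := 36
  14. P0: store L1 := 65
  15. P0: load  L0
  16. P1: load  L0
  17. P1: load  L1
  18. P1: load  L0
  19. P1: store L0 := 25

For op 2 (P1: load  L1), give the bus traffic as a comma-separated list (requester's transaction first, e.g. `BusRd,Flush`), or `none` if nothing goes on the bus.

[1] P1: store L1 := 45 | P0:I, P1:M(45) | bus: BusRdX
[2] P1: load  L1 | P0:I, P1:M(45) | bus: none
[3] P1: load  L0 | P0:I, P1:E(50) | bus: BusRd
[4] P1: load  L1 | P0:I, P1:M(45) | bus: none
[5] P0: store L0 := 56 | P0:M(56), P1:I | bus: BusRdX
[6] P1: load  L0 | P0:O(56), P1:S(56) | bus: BusRd
[7] P0: load  L1 | P0:S(45), P1:O(45) | bus: BusRd
[8] P0: load  L0 | P0:O(56), P1:S(56) | bus: none
[9] P0: load  L1 | P0:S(45), P1:O(45) | bus: none
[10] P1: store L1 := 60 | P0:I, P1:M(60) | bus: BusUpgr
[11] P1: load  L1 | P0:I, P1:M(60) | bus: none
[12] P0: load  L1 | P0:S(60), P1:O(60) | bus: BusRd
[13] P0: store L1 := 36 | P0:M(36), P1:I | bus: BusUpgr,Flush
[14] P0: store L1 := 65 | P0:M(65), P1:I | bus: none
[15] P0: load  L0 | P0:O(56), P1:S(56) | bus: none
[16] P1: load  L0 | P0:O(56), P1:S(56) | bus: none
[17] P1: load  L1 | P0:O(65), P1:S(65) | bus: BusRd
[18] P1: load  L0 | P0:O(56), P1:S(56) | bus: none
[19] P1: store L0 := 25 | P0:I, P1:M(25) | bus: BusUpgr,Flush

bus = none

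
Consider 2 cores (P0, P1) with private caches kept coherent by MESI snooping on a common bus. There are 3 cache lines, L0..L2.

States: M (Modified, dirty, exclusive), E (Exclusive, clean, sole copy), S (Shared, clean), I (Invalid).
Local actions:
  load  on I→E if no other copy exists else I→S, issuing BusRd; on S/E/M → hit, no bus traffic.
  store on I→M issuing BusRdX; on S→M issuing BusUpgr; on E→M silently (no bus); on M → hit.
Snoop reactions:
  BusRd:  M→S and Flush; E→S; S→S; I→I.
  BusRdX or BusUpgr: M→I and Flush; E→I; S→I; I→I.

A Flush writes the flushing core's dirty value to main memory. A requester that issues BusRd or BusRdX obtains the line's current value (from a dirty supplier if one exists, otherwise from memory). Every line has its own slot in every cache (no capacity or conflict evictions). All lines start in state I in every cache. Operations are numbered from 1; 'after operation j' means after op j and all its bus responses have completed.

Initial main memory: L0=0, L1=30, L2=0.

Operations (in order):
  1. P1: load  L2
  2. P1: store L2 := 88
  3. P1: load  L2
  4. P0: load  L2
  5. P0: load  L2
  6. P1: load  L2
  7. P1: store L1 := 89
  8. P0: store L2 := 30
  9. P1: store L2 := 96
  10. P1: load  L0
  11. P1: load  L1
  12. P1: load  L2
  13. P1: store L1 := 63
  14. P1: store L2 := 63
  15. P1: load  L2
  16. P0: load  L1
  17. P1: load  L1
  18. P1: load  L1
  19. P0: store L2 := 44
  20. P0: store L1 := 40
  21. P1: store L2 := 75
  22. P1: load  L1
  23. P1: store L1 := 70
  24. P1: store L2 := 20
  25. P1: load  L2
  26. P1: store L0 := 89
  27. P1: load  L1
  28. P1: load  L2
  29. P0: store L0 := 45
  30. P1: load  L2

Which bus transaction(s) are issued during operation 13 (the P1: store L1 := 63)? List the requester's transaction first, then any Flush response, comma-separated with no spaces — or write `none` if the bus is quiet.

bus = none

1. P1: load  L2  bus=[BusRd]  L2: P0=I P1=E  mem[L2]=0
2. P1: store L2 := 88  bus=[-]  L2: P0=I P1=M  mem[L2]=0
3. P1: load  L2  bus=[-]  L2: P0=I P1=M  mem[L2]=0
4. P0: load  L2  bus=[BusRd,Flush]  L2: P0=S P1=S  mem[L2]=88
5. P0: load  L2  bus=[-]  L2: P0=S P1=S  mem[L2]=88
6. P1: load  L2  bus=[-]  L2: P0=S P1=S  mem[L2]=88
7. P1: store L1 := 89  bus=[BusRdX]  L1: P0=I P1=M  mem[L1]=30
8. P0: store L2 := 30  bus=[BusUpgr]  L2: P0=M P1=I  mem[L2]=88
9. P1: store L2 := 96  bus=[BusRdX,Flush]  L2: P0=I P1=M  mem[L2]=30
10. P1: load  L0  bus=[BusRd]  L0: P0=I P1=E  mem[L0]=0
11. P1: load  L1  bus=[-]  L1: P0=I P1=M  mem[L1]=30
12. P1: load  L2  bus=[-]  L2: P0=I P1=M  mem[L2]=30
13. P1: store L1 := 63  bus=[-]  L1: P0=I P1=M  mem[L1]=30
14. P1: store L2 := 63  bus=[-]  L2: P0=I P1=M  mem[L2]=30
15. P1: load  L2  bus=[-]  L2: P0=I P1=M  mem[L2]=30
16. P0: load  L1  bus=[BusRd,Flush]  L1: P0=S P1=S  mem[L1]=63
17. P1: load  L1  bus=[-]  L1: P0=S P1=S  mem[L1]=63
18. P1: load  L1  bus=[-]  L1: P0=S P1=S  mem[L1]=63
19. P0: store L2 := 44  bus=[BusRdX,Flush]  L2: P0=M P1=I  mem[L2]=63
20. P0: store L1 := 40  bus=[BusUpgr]  L1: P0=M P1=I  mem[L1]=63
21. P1: store L2 := 75  bus=[BusRdX,Flush]  L2: P0=I P1=M  mem[L2]=44
22. P1: load  L1  bus=[BusRd,Flush]  L1: P0=S P1=S  mem[L1]=40
23. P1: store L1 := 70  bus=[BusUpgr]  L1: P0=I P1=M  mem[L1]=40
24. P1: store L2 := 20  bus=[-]  L2: P0=I P1=M  mem[L2]=44
25. P1: load  L2  bus=[-]  L2: P0=I P1=M  mem[L2]=44
26. P1: store L0 := 89  bus=[-]  L0: P0=I P1=M  mem[L0]=0
27. P1: load  L1  bus=[-]  L1: P0=I P1=M  mem[L1]=40
28. P1: load  L2  bus=[-]  L2: P0=I P1=M  mem[L2]=44
29. P0: store L0 := 45  bus=[BusRdX,Flush]  L0: P0=M P1=I  mem[L0]=89
30. P1: load  L2  bus=[-]  L2: P0=I P1=M  mem[L2]=44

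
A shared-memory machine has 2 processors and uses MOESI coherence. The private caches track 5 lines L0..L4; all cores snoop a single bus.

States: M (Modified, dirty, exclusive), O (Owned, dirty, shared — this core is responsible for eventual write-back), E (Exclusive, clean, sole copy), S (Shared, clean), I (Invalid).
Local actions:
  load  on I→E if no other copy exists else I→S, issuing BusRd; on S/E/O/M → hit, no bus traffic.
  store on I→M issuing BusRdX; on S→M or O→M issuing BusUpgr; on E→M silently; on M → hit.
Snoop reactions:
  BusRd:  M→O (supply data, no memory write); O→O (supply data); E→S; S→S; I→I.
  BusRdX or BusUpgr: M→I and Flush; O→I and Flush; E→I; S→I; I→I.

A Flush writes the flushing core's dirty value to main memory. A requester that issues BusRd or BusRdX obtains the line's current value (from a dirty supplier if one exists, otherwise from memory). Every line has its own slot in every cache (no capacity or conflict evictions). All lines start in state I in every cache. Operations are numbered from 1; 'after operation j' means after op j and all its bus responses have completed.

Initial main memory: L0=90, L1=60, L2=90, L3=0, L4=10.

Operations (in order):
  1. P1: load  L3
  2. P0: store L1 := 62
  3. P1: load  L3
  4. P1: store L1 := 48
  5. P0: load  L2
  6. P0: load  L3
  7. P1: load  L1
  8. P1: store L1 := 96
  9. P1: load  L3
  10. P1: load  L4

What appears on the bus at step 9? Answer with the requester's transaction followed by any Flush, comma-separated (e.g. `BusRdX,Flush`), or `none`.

  op1 P1: load  L3 → I/E on L3; bus BusRd; mem=0
  op2 P0: store L1 := 62 → M/I on L1; bus BusRdX; mem=60
  op3 P1: load  L3 → I/E on L3; bus (none); mem=0
  op4 P1: store L1 := 48 → I/M on L1; bus BusRdX Flush; mem=62
  op5 P0: load  L2 → E/I on L2; bus BusRd; mem=90
  op6 P0: load  L3 → S/S on L3; bus BusRd; mem=0
  op7 P1: load  L1 → I/M on L1; bus (none); mem=62
  op8 P1: store L1 := 96 → I/M on L1; bus (none); mem=62
  op9 P1: load  L3 → S/S on L3; bus (none); mem=0
  op10 P1: load  L4 → I/E on L4; bus BusRd; mem=10

bus = none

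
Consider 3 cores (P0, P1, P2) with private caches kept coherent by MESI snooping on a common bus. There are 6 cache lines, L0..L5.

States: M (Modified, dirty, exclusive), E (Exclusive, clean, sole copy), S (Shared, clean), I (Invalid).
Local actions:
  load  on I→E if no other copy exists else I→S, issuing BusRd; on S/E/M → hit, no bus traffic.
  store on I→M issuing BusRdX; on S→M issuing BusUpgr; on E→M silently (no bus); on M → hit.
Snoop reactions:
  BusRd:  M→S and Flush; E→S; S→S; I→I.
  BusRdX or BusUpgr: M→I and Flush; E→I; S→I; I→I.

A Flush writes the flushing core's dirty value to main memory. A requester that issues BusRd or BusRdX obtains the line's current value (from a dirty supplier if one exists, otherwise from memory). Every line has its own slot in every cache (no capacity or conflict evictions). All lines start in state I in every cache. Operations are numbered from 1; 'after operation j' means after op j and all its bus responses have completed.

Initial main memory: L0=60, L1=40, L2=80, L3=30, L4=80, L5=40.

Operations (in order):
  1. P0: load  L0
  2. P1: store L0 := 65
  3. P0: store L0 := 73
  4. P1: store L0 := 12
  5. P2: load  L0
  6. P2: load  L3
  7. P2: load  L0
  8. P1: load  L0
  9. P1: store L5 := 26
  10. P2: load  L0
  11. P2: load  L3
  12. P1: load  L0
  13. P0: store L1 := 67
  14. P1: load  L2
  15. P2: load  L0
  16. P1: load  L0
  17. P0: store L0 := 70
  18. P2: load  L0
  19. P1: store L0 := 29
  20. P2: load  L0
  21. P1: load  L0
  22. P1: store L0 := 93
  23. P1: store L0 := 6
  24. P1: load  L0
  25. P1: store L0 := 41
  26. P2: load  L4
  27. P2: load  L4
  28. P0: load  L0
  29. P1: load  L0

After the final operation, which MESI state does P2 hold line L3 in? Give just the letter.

  op1 P0: load  L0 → E/I/I on L0; bus BusRd; mem=60
  op2 P1: store L0 := 65 → I/M/I on L0; bus BusRdX; mem=60
  op3 P0: store L0 := 73 → M/I/I on L0; bus BusRdX Flush; mem=65
  op4 P1: store L0 := 12 → I/M/I on L0; bus BusRdX Flush; mem=73
  op5 P2: load  L0 → I/S/S on L0; bus BusRd Flush; mem=12
  op6 P2: load  L3 → I/I/E on L3; bus BusRd; mem=30
  op7 P2: load  L0 → I/S/S on L0; bus (none); mem=12
  op8 P1: load  L0 → I/S/S on L0; bus (none); mem=12
  op9 P1: store L5 := 26 → I/M/I on L5; bus BusRdX; mem=40
  op10 P2: load  L0 → I/S/S on L0; bus (none); mem=12
  op11 P2: load  L3 → I/I/E on L3; bus (none); mem=30
  op12 P1: load  L0 → I/S/S on L0; bus (none); mem=12
  op13 P0: store L1 := 67 → M/I/I on L1; bus BusRdX; mem=40
  op14 P1: load  L2 → I/E/I on L2; bus BusRd; mem=80
  op15 P2: load  L0 → I/S/S on L0; bus (none); mem=12
  op16 P1: load  L0 → I/S/S on L0; bus (none); mem=12
  op17 P0: store L0 := 70 → M/I/I on L0; bus BusRdX; mem=12
  op18 P2: load  L0 → S/I/S on L0; bus BusRd Flush; mem=70
  op19 P1: store L0 := 29 → I/M/I on L0; bus BusRdX; mem=70
  op20 P2: load  L0 → I/S/S on L0; bus BusRd Flush; mem=29
  op21 P1: load  L0 → I/S/S on L0; bus (none); mem=29
  op22 P1: store L0 := 93 → I/M/I on L0; bus BusUpgr; mem=29
  op23 P1: store L0 := 6 → I/M/I on L0; bus (none); mem=29
  op24 P1: load  L0 → I/M/I on L0; bus (none); mem=29
  op25 P1: store L0 := 41 → I/M/I on L0; bus (none); mem=29
  op26 P2: load  L4 → I/I/E on L4; bus BusRd; mem=80
  op27 P2: load  L4 → I/I/E on L4; bus (none); mem=80
  op28 P0: load  L0 → S/S/I on L0; bus BusRd Flush; mem=41
  op29 P1: load  L0 → S/S/I on L0; bus (none); mem=41

state = E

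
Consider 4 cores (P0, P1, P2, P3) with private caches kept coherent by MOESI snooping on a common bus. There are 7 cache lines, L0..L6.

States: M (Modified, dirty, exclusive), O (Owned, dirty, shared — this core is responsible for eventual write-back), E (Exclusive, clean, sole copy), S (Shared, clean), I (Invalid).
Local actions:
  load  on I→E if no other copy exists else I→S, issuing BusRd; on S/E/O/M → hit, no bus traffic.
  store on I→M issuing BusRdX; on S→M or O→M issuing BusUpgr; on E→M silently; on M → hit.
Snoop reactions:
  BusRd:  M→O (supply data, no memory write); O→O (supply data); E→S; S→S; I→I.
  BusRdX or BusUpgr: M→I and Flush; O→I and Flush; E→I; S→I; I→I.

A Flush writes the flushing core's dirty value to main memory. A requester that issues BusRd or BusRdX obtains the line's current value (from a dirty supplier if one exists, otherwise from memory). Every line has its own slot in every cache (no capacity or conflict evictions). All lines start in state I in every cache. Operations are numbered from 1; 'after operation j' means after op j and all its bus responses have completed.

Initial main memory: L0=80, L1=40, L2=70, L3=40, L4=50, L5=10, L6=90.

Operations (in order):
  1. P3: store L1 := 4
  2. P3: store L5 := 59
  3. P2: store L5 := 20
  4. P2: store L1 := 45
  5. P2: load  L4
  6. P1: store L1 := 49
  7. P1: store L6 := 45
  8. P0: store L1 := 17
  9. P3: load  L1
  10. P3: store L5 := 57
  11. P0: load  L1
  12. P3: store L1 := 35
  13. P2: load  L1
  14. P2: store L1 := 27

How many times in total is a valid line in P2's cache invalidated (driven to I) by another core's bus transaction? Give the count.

invalidations = 2

[1] P3: store L1 := 4 | P0:I, P1:I, P2:I, P3:M(4) | bus: BusRdX
[2] P3: store L5 := 59 | P0:I, P1:I, P2:I, P3:M(59) | bus: BusRdX
[3] P2: store L5 := 20 | P0:I, P1:I, P2:M(20), P3:I | bus: BusRdX,Flush
[4] P2: store L1 := 45 | P0:I, P1:I, P2:M(45), P3:I | bus: BusRdX,Flush
[5] P2: load  L4 | P0:I, P1:I, P2:E(50), P3:I | bus: BusRd
[6] P1: store L1 := 49 | P0:I, P1:M(49), P2:I, P3:I | bus: BusRdX,Flush
[7] P1: store L6 := 45 | P0:I, P1:M(45), P2:I, P3:I | bus: BusRdX
[8] P0: store L1 := 17 | P0:M(17), P1:I, P2:I, P3:I | bus: BusRdX,Flush
[9] P3: load  L1 | P0:O(17), P1:I, P2:I, P3:S(17) | bus: BusRd
[10] P3: store L5 := 57 | P0:I, P1:I, P2:I, P3:M(57) | bus: BusRdX,Flush
[11] P0: load  L1 | P0:O(17), P1:I, P2:I, P3:S(17) | bus: none
[12] P3: store L1 := 35 | P0:I, P1:I, P2:I, P3:M(35) | bus: BusUpgr,Flush
[13] P2: load  L1 | P0:I, P1:I, P2:S(35), P3:O(35) | bus: BusRd
[14] P2: store L1 := 27 | P0:I, P1:I, P2:M(27), P3:I | bus: BusUpgr,Flush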